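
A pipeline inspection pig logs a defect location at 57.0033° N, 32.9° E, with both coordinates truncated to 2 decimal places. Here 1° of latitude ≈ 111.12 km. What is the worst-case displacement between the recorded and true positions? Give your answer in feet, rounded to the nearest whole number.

Truncating at 2 decimal places can drop up to a full unit in the last place, so each coordinate may be off by as much as 0.01°.
Latitude error → 0.01 × 111120 = 1111.2 m along the meridian.
E–W at 57.0033°: 0.01° × 111120 × cos 57.0033° = 0.01 × 111120 × 0.5446 ≈ 605.149 m.
Combining orthogonally: (1111.2² + 605.149²)^½ ≈ 1265.29 m.
Converting: 1265.29 m × 3.2808 ft/m ≈ 4151.2 ft.

4151 feet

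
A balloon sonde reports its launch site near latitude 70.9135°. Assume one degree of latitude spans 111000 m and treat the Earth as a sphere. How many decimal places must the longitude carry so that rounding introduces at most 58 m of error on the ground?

3 decimal places

At 70.9135° one degree of longitude covers 111000 × cos 70.9135° ≈ 111000 × 0.3270 ≈ 36296.5 m.
Rounding to N decimal places gives at most 0.5 × 10⁻ᴺ degrees of error, i.e. 0.5 × 10⁻ᴺ × 36296.5 m.
Setting 18148.2 × 10⁻ᴺ ≤ 58 gives 10ᴺ ≥ 312.9, i.e. N ≥ 2.50.
N = 2 would give 181 m (too coarse); N = 3 gives 18.1 m ≤ 58 m.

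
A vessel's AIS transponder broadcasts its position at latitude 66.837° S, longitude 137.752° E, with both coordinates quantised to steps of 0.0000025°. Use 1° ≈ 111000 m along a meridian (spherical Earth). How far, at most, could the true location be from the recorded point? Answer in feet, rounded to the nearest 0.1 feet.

With a 0.0000025° grid the true value lies within half a step, ±0.0000025°/2 = ±1.25e-06°, of the stored one.
Latitude error → 1.25e-06 × 111000 = 0.13875 m along the meridian.
E–W at 66.837°: 1.25e-06° × 111000 × cos 66.837° = 1.25e-06 × 111000 × 0.3933 ≈ 0.0545771 m.
The two errors are perpendicular, so the maximum displacement is √(0.13875² + 0.0545771²) ≈ 0.149098 m.
In feet: 0.149098 m ÷ 0.3048 ≈ 0.48917 ft.

0.5 feet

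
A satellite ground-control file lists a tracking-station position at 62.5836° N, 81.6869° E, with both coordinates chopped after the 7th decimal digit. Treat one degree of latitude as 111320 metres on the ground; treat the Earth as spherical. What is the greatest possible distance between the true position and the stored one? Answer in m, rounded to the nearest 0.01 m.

0.01 m

Truncating at 7 decimal places can drop up to a full unit in the last place, so each coordinate may be off by as much as 1e-07°.
Latitude error → 1e-07 × 111320 = 0.011132 m along the meridian.
E–W at 62.5836°: 1e-07° × 111320 × cos 62.5836° = 1e-07 × 111320 × 0.4605 ≈ 0.00512577 m.
Worst case both components are at the extreme and orthogonal: √(0.011132² + 0.00512577²) ≈ 0.0122554 m.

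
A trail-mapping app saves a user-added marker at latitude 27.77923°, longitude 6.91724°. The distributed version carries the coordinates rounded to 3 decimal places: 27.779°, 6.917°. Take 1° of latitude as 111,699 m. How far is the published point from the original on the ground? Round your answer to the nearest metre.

35 metres

The latitude changed by +0.00023° and the longitude by +0.00024°.
N–S: 0.00023° × 111699 m/° = 25.6908 m.
E–W at 27.779°: 0.00024° × 111699 × cos 27.779° = 0.00024 × 111699 × 0.8848 ≈ 23.7182 m.
Distance: √(25.6908² + 23.7182²) ≈ 34.9653 m.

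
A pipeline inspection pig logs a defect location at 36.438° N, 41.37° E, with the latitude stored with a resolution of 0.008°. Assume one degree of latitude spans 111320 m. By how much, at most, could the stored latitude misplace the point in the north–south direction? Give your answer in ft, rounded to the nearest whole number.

With a 0.008° grid the true value lies within half a step, ±0.008°/2 = ±0.004°, of the stored one.
North–south distance: 0.004° × 111320 m/° = 445.28 m.
Converting: 445.28 m × 3.2808 ft/m ≈ 1460.9 ft.

1461 ft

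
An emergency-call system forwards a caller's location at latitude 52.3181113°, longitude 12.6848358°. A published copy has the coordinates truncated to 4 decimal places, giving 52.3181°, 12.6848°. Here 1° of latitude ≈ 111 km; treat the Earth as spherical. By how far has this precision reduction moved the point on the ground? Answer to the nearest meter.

Δlat = 52.3181113 − 52.3181 = +0.0000113°; Δlon = 12.6848358 − 12.6848 = +0.0000358°.
N–S: 0.0000113° × 111000 m/° = 1.2543 m.
East–west at this latitude: 0.0000358° × 111000 × cos 52.3181° ≈ 0.0000358 × 67851.8 = 2.42909 m.
Combined displacement = (1.2543² + 2.42909²)^½ ≈ 2.73382 m.

3 meters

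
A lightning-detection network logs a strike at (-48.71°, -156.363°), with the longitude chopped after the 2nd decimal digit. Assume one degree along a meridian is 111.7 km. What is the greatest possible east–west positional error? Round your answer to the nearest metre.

737 metres

Truncating at 2 decimal places can drop up to a full unit in the last place, so the longitude may be off by as much as 0.01°.
Parallels shrink by cos φ, so at 48.71° a degree of longitude is 111700 × 0.6599 ≈ 73707.5 m.
Maximum E–W displacement: 0.01 × 73707.5 = 737.075 m.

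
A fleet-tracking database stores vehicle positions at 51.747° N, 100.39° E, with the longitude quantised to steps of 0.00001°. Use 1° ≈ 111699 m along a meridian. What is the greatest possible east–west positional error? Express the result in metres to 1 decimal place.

0.3 metres

With a 0.00001° grid the true value lies within half a step, ±0.00001°/2 = ±5e-06°, of the stored one.
One degree of longitude at 51.747° is 111699 × cos 51.747° ≈ 111699 × 0.6191 = 69156.8 m.
East–west error: 5e-06° × 69156.8 m/° ≈ 0.345784 m.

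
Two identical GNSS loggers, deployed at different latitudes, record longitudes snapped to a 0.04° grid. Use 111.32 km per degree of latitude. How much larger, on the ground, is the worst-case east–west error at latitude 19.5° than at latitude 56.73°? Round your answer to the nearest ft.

2878 ft

With a 0.04° grid the true value lies within half a step, ±0.04°/2 = ±0.02°, of the stored one.
At 19.5°: 0.02° × 111320 × cos 19.5° = 0.02 × 111320 × 0.9426 ≈ 2098.7 m.
At 56.73°: 0.02° × 111320 × cos 56.73° = 0.02 × 111320 × 0.5486 ≈ 1221.4 m.
So the lower-latitude error exceeds the higher by 2098.7 − 1221.4 = 877.33 m.
In feet: 877.327 m ÷ 0.3048 ≈ 2878.4 ft.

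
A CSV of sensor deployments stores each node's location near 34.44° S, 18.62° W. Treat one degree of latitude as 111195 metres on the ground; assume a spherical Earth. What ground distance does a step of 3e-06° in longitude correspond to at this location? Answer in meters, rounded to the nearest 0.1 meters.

At 34.44° a degree of longitude is 111195 × cos 34.44° ≈ 91704.6 m, so 3e-06° corresponds to 0.275114 m.

0.3 meters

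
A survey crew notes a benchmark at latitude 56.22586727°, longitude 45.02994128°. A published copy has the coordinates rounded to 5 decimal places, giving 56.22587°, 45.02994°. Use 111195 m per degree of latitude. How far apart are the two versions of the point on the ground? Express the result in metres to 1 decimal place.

0.3 metres

The latitude changed by -0.00000273° and the longitude by +0.00000128°.
North–south shift: -0.00000273 × 111195 = -0.303562 m.
East–west at this latitude: 0.00000128° × 111195 × cos 56.2259° ≈ 0.00000128 × 61815.6 = 0.0791239 m.
Hypotenuse of the two orthogonal shifts: √(0.303562² + 0.0791239²) = 0.313705 m.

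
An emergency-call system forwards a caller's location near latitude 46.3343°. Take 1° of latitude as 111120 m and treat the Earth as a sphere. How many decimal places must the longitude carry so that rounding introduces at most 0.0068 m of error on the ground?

At 46.3343° one degree of longitude covers 111120 × cos 46.3343° ≈ 111120 × 0.6904 ≈ 76722.7 m.
With N decimal places the half-ulp bound is 0.5·10⁻ᴺ°, or 0.5·10⁻ᴺ × 76722.7 m on the ground.
Setting 38361.4 × 10⁻ᴺ ≤ 0.0068 gives 10ᴺ ≥ 5.641e+06, i.e. N ≥ 6.75.
N = 6 would give 0.0384 m (too coarse); N = 7 gives 0.00384 m ≤ 0.0068 m.

7 decimal places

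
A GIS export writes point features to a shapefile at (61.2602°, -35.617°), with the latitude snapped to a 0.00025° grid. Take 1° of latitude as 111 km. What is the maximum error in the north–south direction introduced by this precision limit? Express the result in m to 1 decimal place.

13.9 m

With a 0.00025° grid the true value lies within half a step, ±0.00025°/2 = ±0.000125°, of the stored one.
North–south distance: 0.000125° × 111000 m/° = 13.875 m.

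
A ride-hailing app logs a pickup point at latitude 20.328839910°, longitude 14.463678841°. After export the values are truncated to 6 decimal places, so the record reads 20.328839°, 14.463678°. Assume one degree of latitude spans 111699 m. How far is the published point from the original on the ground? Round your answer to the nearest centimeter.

13 centimeters

Δlat = 20.328839910 − 20.328839 = +0.000000910°; Δlon = 14.463678841 − 14.463678 = +0.000000841°.
N–S: 0.000000910° × 111699 m/° = 0.101646 m.
E–W at 20.3288°: 0.000000841° × 111699 × cos 20.3288° = 0.000000841 × 111699 × 0.9377 ≈ 0.0880878 m.
Combined displacement = (0.101646² + 0.0880878²)^½ ≈ 0.134504 m.
That is 0.134504 m = 13.45 cm.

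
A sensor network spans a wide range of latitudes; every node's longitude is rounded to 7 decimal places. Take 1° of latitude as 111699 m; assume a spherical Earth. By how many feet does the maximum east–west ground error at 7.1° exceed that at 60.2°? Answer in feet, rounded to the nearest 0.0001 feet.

Rounding to 7 decimal places leaves the longitude within ±5e-08° of the true value.
Error at 7.1° = 5e-08° × 111699 × cos 7.1° ≈ 0.0055849 × 0.9923 = 0.0055421 m.
Error at 60.2° = 5e-08° × 111699 × cos 60.2° ≈ 0.0055849 × 0.4970 = 0.0027756 m.
So the lower-latitude error exceeds the higher by 0.0055421 − 0.0027756 = 0.0027665 m.
Converting: 0.00276655 m × 3.2808 ft/m ≈ 0.0090766 ft.

0.0091 feet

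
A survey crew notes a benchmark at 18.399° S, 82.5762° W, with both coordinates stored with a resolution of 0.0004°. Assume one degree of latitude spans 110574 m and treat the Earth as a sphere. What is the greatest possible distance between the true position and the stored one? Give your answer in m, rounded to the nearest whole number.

With a 0.0004° grid the true value lies within half a step, ±0.0004°/2 = ±0.0002°, of the stored one.
North–south component: 0.0002° × 110574 = 22.1148 m.
E–W at 18.399°: 0.0002° × 110574 × cos 18.399° = 0.0002 × 110574 × 0.9489 ≈ 20.9843 m.
Combining orthogonally: (22.1148² + 20.9843²)^½ ≈ 30.4862 m.

30 m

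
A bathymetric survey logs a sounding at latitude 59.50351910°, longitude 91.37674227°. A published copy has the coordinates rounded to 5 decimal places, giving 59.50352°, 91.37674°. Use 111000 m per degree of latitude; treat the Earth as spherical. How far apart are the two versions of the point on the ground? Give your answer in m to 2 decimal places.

0.16 m

Δlat = 59.50351910 − 59.50352 = -0.00000090°; Δlon = 91.37674227 − 91.37674 = +0.00000227°.
North–south shift: -0.00000090 × 111000 = -0.0999 m.
East–west at this latitude: 0.00000227° × 111000 × cos 59.5035° ≈ 0.00000227 × 56330.9 = 0.127871 m.
Combined displacement = (0.0999² + 0.127871²)^½ ≈ 0.162268 m.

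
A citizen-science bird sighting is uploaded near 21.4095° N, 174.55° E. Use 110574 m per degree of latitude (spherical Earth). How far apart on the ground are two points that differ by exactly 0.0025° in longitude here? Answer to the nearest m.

One degree of longitude here spans 110574 × cos 21.4095° = 110574 × 0.9310 ≈ 102944 m; 0.0025° of that is 257.36 m.

257 m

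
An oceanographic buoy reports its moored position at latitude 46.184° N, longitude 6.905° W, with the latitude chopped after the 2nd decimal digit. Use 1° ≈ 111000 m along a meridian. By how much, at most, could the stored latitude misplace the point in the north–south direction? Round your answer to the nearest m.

Truncating at 2 decimal places can drop up to a full unit in the last place, so the latitude may be off by as much as 0.01°.
North–south distance: 0.01° × 111000 m/° = 1110 m.

1110 m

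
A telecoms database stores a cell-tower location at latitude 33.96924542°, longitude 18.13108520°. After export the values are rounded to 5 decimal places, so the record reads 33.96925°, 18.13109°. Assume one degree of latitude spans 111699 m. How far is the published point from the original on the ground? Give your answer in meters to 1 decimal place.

Δlat = 33.96924542 − 33.96925 = -0.00000458°; Δlon = 18.13108520 − 18.13109 = -0.00000480°.
North–south shift: -0.00000458 × 111699 = -0.511581 m.
E–W at 33.9693°: -0.00000480° × 111699 × cos 33.9693° = -0.00000480 × 111699 × 0.8293 ≈ -0.444654 m.
Distance: √(0.511581² + 0.444654²) ≈ 0.677814 m.

0.7 meters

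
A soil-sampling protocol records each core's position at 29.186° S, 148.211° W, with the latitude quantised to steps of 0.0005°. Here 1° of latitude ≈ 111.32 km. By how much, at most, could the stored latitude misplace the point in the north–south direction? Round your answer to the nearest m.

28 m

With a 0.0005° grid the true value lies within half a step, ±0.0005°/2 = ±0.00025°, of the stored one.
Along the meridian that is 0.00025° × 111320 m/° = 27.83 m.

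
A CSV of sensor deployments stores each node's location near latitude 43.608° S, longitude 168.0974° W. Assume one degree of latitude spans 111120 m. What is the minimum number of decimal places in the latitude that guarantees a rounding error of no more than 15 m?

One degree of latitude covers 111120 m.
N decimal places → at most half a unit in the last place, 0.5 × 10⁻ᴺ° = 111120/2 × 10⁻ᴺ m.
Setting 55560 × 10⁻ᴺ ≤ 15 gives 10ᴺ ≥ 3704, i.e. N ≥ 3.57.
So 4 decimal places suffice (5.56 m); 3 would allow up to 55.6 m.

4 decimal places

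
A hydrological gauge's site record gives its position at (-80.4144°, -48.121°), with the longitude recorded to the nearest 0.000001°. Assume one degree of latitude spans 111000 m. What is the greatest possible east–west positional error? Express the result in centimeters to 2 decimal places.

0.92 centimeters

Rounding to 6 decimal places leaves the longitude within ±5e-07° of the true value.
One degree of longitude at 80.4144° is 111000 × cos 80.4144° ≈ 111000 × 0.1665 = 18483.8 m.
So at most 5e-07° × 18483.8 ≈ 0.00924191 m east–west.
That is 0.00924191 m = 0.92419 cm.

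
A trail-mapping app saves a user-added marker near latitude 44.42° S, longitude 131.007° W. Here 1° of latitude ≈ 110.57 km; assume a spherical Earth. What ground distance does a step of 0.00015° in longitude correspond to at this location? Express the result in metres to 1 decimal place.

0.00015° of longitude at 44.42° is 0.00015 × 110570 × cos 44.42° ≈ 0.00015 × 78972.2 = 11.8458 m.

11.8 metres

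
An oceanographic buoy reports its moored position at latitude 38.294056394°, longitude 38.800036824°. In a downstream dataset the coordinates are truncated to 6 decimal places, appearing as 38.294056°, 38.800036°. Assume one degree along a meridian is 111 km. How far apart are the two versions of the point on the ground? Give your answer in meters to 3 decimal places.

0.084 meters

Δlat = 38.294056394 − 38.294056 = +0.000000394°; Δlon = 38.800036824 − 38.800036 = +0.000000824°.
North–south shift: 0.000000394 × 111000 = 0.043734 m.
East–west at this latitude: 0.000000824° × 111000 × cos 38.2941° ≈ 0.000000824 × 87117.3 = 0.0717847 m.
Distance: √(0.043734² + 0.0717847²) ≈ 0.0840577 m.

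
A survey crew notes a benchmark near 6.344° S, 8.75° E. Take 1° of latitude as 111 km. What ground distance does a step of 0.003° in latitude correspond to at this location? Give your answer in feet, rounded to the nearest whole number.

1093 feet

0.003° × 111000 m/° = 333 m.
In feet: 333 m ÷ 0.3048 ≈ 1092.5 ft.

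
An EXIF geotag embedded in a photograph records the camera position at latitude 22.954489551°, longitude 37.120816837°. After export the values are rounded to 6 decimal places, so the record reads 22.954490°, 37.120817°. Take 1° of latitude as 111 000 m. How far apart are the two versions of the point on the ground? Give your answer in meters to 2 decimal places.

0.05 meters

Δlat = 22.954489551 − 22.954490 = -0.000000449°; Δlon = 37.120816837 − 37.120817 = -0.000000163°.
N–S: -0.000000449° × 111000 m/° = -0.049839 m.
East–west at this latitude: -0.000000163° × 111000 × cos 22.9545° ≈ -0.000000163 × 102210 = -0.0166603 m.
Hypotenuse of the two orthogonal shifts: √(0.049839² + 0.0166603²) = 0.0525499 m.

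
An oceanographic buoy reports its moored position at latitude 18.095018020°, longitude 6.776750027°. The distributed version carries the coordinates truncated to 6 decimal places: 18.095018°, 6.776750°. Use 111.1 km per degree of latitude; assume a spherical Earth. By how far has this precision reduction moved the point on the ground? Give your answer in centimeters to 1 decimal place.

Δlat = 18.095018020 − 18.095018 = +0.000000020°; Δlon = 6.776750027 − 6.776750 = +0.000000027°.
North–south shift: 0.000000020 × 111100 = 0.002222 m.
East–west at this latitude: 0.000000027° × 111100 × cos 18.095° ≈ 0.000000027 × 105605 = 0.00285134 m.
Combined displacement = (0.002222² + 0.00285134²)^½ ≈ 0.00361489 m.
That is 0.00361489 m = 0.36149 cm.

0.4 centimeters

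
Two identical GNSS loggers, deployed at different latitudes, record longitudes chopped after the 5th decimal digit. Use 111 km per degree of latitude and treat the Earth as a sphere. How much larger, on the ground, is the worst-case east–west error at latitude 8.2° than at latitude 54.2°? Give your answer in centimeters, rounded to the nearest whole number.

Truncating at 5 decimal places can drop up to a full unit in the last place, so the longitude may be off by as much as 1e-05°.
At 8.2°: 1e-05° × 111000 × cos 8.2° = 1e-05 × 111000 × 0.9898 ≈ 1.0987 m.
Error at 54.2° = 1e-05° × 111000 × cos 54.2° ≈ 1.11 × 0.5850 = 0.6493 m.
So the lower-latitude error exceeds the higher by 1.0987 − 0.6493 = 0.44935 m.
That is 0.449349 m = 44.935 cm.

45 centimeters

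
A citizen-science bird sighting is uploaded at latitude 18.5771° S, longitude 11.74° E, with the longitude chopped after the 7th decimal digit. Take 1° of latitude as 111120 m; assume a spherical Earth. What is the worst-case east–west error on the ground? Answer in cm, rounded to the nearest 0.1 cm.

1.1 cm

Truncating at 7 decimal places can drop up to a full unit in the last place, so the longitude may be off by as much as 1e-07°.
One degree of longitude at 18.5771° is 111120 × cos 18.5771° ≈ 111120 × 0.9479 = 105330 m.
East–west error: 1e-07° × 105330 m/° ≈ 0.010533 m.
That is 0.010533 m = 1.0533 cm.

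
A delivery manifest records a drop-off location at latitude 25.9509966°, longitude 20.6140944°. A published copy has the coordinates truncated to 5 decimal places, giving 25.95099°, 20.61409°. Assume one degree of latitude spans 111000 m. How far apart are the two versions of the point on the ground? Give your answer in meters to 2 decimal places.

0.85 meters

The latitude changed by +0.0000066° and the longitude by +0.0000044°.
North–south shift: 0.0000066 × 111000 = 0.7326 m.
East–west at this latitude: 0.0000044° × 111000 × cos 25.951° ≈ 0.0000044 × 99807.7 = 0.439154 m.
Distance: √(0.7326² + 0.439154²) ≈ 0.854142 m.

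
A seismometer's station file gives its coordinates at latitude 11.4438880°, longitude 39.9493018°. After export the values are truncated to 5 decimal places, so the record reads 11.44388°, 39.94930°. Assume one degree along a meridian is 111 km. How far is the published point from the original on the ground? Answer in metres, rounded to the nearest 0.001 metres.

Δlat = 11.4438880 − 11.44388 = +0.0000080°; Δlon = 39.9493018 − 39.94930 = +0.0000018°.
N–S: 0.0000080° × 111000 m/° = 0.888 m.
East–west at this latitude: 0.0000018° × 111000 × cos 11.4439° ≈ 0.0000018 × 108793 = 0.195828 m.
Combined displacement = (0.888² + 0.195828²)^½ ≈ 0.909336 m.

0.909 metres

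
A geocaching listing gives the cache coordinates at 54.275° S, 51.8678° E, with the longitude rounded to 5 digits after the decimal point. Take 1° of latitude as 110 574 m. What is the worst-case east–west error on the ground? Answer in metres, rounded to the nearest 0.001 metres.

0.323 metres

Rounding to 5 decimal places leaves the longitude within ±5e-06° of the true value.
One degree of longitude at 54.275° is 110574 × cos 54.275° ≈ 110574 × 0.5839 = 64563.7 m.
East–west error: 5e-06° × 64563.7 m/° ≈ 0.322818 m.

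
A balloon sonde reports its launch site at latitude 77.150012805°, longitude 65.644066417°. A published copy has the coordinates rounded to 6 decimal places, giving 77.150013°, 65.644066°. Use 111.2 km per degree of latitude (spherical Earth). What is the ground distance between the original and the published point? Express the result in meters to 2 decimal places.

0.02 meters

The latitude changed by -0.000000195° and the longitude by +0.000000417°.
North–south shift: -0.000000195 × 111200 = -0.021684 m.
East–west at this latitude: 0.000000417° × 111200 × cos 77.15° ≈ 0.000000417 × 24730.8 = 0.0103127 m.
Distance: √(0.021684² + 0.0103127²) ≈ 0.0240114 m.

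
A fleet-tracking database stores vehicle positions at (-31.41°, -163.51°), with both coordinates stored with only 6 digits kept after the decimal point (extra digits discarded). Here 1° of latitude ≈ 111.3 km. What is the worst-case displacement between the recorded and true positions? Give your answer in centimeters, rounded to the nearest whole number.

Truncating at 6 decimal places can drop up to a full unit in the last place, so each coordinate may be off by as much as 1e-06°.
N–S: 1e-06° × 111300 m/° = 0.1113 m.
East–west component at 31.41°: 1e-06° × 111300 × cos 31.41° ≈ 1e-06 × 94990.1 ≈ 0.0949901 m.
The two errors are perpendicular, so the maximum displacement is √(0.1113² + 0.0949901²) ≈ 0.146324 m.
That is 0.146324 m = 14.632 cm.

15 centimeters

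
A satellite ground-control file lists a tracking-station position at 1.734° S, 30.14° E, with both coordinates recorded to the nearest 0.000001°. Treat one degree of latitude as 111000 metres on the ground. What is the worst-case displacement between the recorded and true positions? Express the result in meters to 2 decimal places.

Rounding to 6 decimal places leaves each coordinate within ±5e-07° of the true value.
Latitude error → 5e-07 × 111000 = 0.0555 m along the meridian.
Longitude error → 5e-07 × 111000 × cos 1.734° = 5e-07 × 111000 × 0.9995 ≈ 0.0554746 m.
Worst case both components are at the extreme and orthogonal: √(0.0555² + 0.0554746²) ≈ 0.0784709 m.

0.08 meters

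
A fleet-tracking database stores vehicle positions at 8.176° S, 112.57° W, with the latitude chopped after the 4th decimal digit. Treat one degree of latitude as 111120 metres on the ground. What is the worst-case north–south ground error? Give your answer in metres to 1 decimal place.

11.1 metres

Truncating at 4 decimal places can drop up to a full unit in the last place, so the latitude may be off by as much as 0.0001°.
So the N–S error is at most 0.0001 × 111120 = 11.112 m.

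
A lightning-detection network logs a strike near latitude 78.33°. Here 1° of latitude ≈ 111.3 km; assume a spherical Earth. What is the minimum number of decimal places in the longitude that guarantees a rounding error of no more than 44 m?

At 78.33° one degree of longitude covers 111300 × cos 78.33° ≈ 111300 × 0.2023 ≈ 22513.2 m.
Rounding to N decimal places gives at most 0.5 × 10⁻ᴺ degrees of error, i.e. 0.5 × 10⁻ᴺ × 22513.2 m.
Need 0.5 × 22513.2 × 10⁻ᴺ ≤ 44 → 10⁻ᴺ ≤ 3.909e-03, so N ≥ 2.41.
So 3 decimal places suffice (11.3 m); 2 would allow up to 113 m.

3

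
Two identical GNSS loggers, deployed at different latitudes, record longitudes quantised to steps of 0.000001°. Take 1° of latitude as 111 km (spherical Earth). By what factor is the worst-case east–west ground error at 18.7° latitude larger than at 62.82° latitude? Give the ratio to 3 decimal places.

2.074

With a 0.000001° grid the true value lies within half a step, ±0.000001°/2 = ±5e-07°, of the stored one.
At 18.7°: 5e-07° × 111000 × cos 18.7° = 5e-07 × 111000 × 0.9472 ≈ 0.05257 m.
At 62.82°: 5e-07° × 111000 × cos 62.82° = 5e-07 × 111000 × 0.4568 ≈ 0.025352 m.
Ratio: 0.05257 / 0.025352 = cos 18.7° / cos 62.82° ≈ 2.0736.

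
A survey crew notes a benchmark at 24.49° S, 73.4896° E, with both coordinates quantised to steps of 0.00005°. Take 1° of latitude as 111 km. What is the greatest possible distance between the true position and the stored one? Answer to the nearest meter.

4 meters

With a 0.00005° grid the true value lies within half a step, ±0.00005°/2 = ±2.5e-05°, of the stored one.
N–S: 2.5e-05° × 111000 m/° = 2.775 m.
E–W at 24.49°: 2.5e-05° × 111000 × cos 24.49° = 2.5e-05 × 111000 × 0.9100 ≈ 2.52534 m.
The two errors are perpendicular, so the maximum displacement is √(2.775² + 2.52534²) ≈ 3.75206 m.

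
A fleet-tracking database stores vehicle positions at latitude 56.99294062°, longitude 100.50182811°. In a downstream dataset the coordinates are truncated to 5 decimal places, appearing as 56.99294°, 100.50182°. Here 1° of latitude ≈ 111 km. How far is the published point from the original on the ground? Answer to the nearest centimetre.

50 centimetres

The latitude changed by +0.00000062° and the longitude by +0.00000811°.
N–S: 0.00000062° × 111000 m/° = 0.06882 m.
East–west at this latitude: 0.00000811° × 111000 × cos 56.9929° ≈ 0.00000811 × 60466.4 = 0.490383 m.
Distance: √(0.06882² + 0.490383²) ≈ 0.495188 m.
That is 0.495188 m = 49.519 cm.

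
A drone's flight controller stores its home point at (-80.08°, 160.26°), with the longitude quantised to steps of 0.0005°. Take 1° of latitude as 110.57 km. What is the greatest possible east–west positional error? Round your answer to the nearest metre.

With a 0.0005° grid the true value lies within half a step, ±0.0005°/2 = ±0.00025°, of the stored one.
Parallels shrink by cos φ, so at 80.08° a degree of longitude is 110570 × 0.1723 ≈ 19048.2 m.
Maximum E–W displacement: 0.00025 × 19048.2 = 4.76206 m.

5 metres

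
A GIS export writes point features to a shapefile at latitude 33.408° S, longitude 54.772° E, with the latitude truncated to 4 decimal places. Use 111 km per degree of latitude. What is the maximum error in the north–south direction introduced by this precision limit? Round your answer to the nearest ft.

36 ft

Truncating at 4 decimal places can drop up to a full unit in the last place, so the latitude may be off by as much as 0.0001°.
North–south distance: 0.0001° × 111000 m/° = 11.1 m.
In feet: 11.1 m ÷ 0.3048 ≈ 36.417 ft.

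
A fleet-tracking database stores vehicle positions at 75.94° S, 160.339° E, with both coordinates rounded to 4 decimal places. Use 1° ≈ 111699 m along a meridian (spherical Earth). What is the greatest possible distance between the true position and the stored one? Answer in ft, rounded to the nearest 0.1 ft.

18.9 ft

Rounding to 4 decimal places leaves each coordinate within ±5e-05° of the true value.
Latitude error → 5e-05 × 111699 = 5.58495 m along the meridian.
E–W at 75.94°: 5e-05° × 111699 × cos 75.94° = 5e-05 × 111699 × 0.2429 ≈ 1.3568 m.
Worst case both components are at the extreme and orthogonal: √(5.58495² + 1.3568²) ≈ 5.7474 m.
Converting: 5.7474 m × 3.2808 ft/m ≈ 18.856 ft.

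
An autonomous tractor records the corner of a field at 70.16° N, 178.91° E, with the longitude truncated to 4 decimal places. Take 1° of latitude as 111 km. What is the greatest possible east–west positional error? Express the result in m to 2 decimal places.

3.77 m

Truncating at 4 decimal places can drop up to a full unit in the last place, so the longitude may be off by as much as 0.0001°.
One degree of longitude at 70.16° is 111000 × cos 70.16° ≈ 111000 × 0.3394 = 37672.8 m.
Maximum E–W displacement: 0.0001 × 37672.8 = 3.76728 m.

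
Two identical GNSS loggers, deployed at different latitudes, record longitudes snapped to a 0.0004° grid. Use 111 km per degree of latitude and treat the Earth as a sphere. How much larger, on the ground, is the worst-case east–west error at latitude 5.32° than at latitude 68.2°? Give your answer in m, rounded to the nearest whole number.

With a 0.0004° grid the true value lies within half a step, ±0.0004°/2 = ±0.0002°, of the stored one.
Error at 5.32° = 0.0002° × 111000 × cos 5.32° ≈ 22.2 × 0.9957 = 22.104 m.
At 68.2°: 0.0002° × 111000 × cos 68.2° = 0.0002 × 111000 × 0.3714 ≈ 8.2444 m.
So the lower-latitude error exceeds the higher by 22.104 − 8.2444 = 13.86 m.

14 m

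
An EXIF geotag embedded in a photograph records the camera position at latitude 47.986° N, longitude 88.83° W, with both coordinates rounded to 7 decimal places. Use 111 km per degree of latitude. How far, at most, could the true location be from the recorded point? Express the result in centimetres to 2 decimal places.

0.67 centimetres

Rounding to 7 decimal places leaves each coordinate within ±5e-08° of the true value.
Latitude error → 5e-08 × 111000 = 0.00555 m along the meridian.
East–west component at 47.986°: 5e-08° × 111000 × cos 47.986° ≈ 5e-08 × 74293.7 ≈ 0.00371468 m.
Combining orthogonally: (0.00555² + 0.00371468²)^½ ≈ 0.00667843 m.
That is 0.00667843 m = 0.66784 cm.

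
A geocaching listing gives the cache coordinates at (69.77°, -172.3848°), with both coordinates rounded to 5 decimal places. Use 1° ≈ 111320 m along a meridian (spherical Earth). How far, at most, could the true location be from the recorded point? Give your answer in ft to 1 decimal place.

Rounding to 5 decimal places leaves each coordinate within ±5e-06° of the true value.
Latitude error → 5e-06 × 111320 = 0.5566 m along the meridian.
Longitude error → 5e-06 × 111320 × cos 69.77° = 5e-06 × 111320 × 0.3458 ≈ 0.192466 m.
Combining orthogonally: (0.5566² + 0.192466²)^½ ≈ 0.588937 m.
Converting: 0.588937 m × 3.2808 ft/m ≈ 1.9322 ft.

1.9 ft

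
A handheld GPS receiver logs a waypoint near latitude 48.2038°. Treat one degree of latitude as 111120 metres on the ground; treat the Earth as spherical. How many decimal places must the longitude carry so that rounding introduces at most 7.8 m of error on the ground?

4 decimal places

At 48.2038° one degree of longitude covers 111120 × cos 48.2038° ≈ 111120 × 0.6665 ≈ 74059.6 m.
With N decimal places the half-ulp bound is 0.5·10⁻ᴺ°, or 0.5·10⁻ᴺ × 74059.6 m on the ground.
Setting 37029.8 × 10⁻ᴺ ≤ 7.8 gives 10ᴺ ≥ 4747, i.e. N ≥ 3.68.
At 3 places the error can reach 37 m, but 4 places keeps it to 3.7 m.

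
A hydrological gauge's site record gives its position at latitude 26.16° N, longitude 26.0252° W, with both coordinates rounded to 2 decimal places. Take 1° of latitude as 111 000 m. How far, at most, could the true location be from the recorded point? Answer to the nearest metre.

Rounding to 2 decimal places leaves each coordinate within ±0.005° of the true value.
Latitude error → 0.005 × 111000 = 555 m along the meridian.
East–west component at 26.16°: 0.005° × 111000 × cos 26.16° ≈ 0.005 × 99629.9 ≈ 498.149 m.
Combining orthogonally: (555² + 498.149²)^½ ≈ 745.773 m.

746 metres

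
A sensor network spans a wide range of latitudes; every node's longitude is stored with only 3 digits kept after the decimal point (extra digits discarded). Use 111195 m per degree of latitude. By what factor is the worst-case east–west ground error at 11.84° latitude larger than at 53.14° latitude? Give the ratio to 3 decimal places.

1.632

Truncating at 3 decimal places can drop up to a full unit in the last place, so the longitude may be off by as much as 0.001°.
Error at 11.84° = 0.001° × 111195 × cos 11.84° ≈ 111.2 × 0.9787 = 108.83 m.
Error at 53.14° = 0.001° × 111195 × cos 53.14° ≈ 111.2 × 0.5999 = 66.702 m.
The ratio reduces to cos 11.84° / cos 53.14° = 0.9787/0.5999 ≈ 1.6316.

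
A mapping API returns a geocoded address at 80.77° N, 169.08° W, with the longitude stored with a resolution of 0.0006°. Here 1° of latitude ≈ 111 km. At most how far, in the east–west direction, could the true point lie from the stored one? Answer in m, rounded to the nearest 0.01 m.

With a 0.0006° grid the true value lies within half a step, ±0.0006°/2 = ±0.0003°, of the stored one.
At latitude 80.77° a degree of longitude spans 111000 m × cos 80.77° = 111000 × 0.1604 ≈ 17804.2 m.
So at most 0.0003° × 17804.2 ≈ 5.34125 m east–west.

5.34 m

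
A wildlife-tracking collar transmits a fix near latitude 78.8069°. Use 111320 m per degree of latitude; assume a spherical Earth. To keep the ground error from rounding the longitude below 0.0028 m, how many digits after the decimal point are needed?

At 78.8069° one degree of longitude covers 111320 × cos 78.8069° ≈ 111320 × 0.1941 ≈ 21609 m.
With N decimal places the half-ulp bound is 0.5·10⁻ᴺ°, or 0.5·10⁻ᴺ × 21609 m on the ground.
Setting 10804.5 × 10⁻ᴺ ≤ 0.0028 gives 10ᴺ ≥ 3.859e+06, i.e. N ≥ 6.59.
So 7 decimal places suffice (0.00108 m); 6 would allow up to 0.0108 m.

7 decimal places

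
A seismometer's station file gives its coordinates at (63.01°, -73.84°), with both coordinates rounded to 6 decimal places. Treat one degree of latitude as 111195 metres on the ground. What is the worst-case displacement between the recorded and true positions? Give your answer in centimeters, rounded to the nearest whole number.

Rounding to 6 decimal places leaves each coordinate within ±5e-07° of the true value.
Latitude error → 5e-07 × 111195 = 0.0555975 m along the meridian.
Longitude error → 5e-07 × 111195 × cos 63.01° = 5e-07 × 111195 × 0.4538 ≈ 0.0252321 m.
Combining orthogonally: (0.0555975² + 0.0252321²)^½ ≈ 0.0610552 m.
That is 0.0610552 m = 6.1055 cm.

6 centimeters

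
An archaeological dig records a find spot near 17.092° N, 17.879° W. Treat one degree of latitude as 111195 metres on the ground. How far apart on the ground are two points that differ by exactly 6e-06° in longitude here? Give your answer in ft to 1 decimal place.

6e-06° of longitude at 17.092° is 6e-06 × 111195 × cos 17.092° ≈ 6e-06 × 106284 = 0.637704 m.
In feet: 0.637704 m ÷ 0.3048 ≈ 2.0922 ft.

2.1 ft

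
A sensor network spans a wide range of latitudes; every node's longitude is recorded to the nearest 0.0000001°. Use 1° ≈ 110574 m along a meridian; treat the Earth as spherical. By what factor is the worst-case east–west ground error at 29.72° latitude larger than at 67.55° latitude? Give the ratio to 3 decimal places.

2.274

Rounding to 7 decimal places leaves the longitude within ±5e-08° of the true value.
At 29.72°: 5e-08° × 110574 × cos 29.72° = 5e-08 × 110574 × 0.8685 ≈ 0.0048014 m.
Error at 67.55° = 5e-08° × 110574 × cos 67.55° ≈ 0.0055287 × 0.3819 = 0.0021113 m.
Ratio: 0.0048014 / 0.0021113 = cos 29.72° / cos 67.55° ≈ 2.2742.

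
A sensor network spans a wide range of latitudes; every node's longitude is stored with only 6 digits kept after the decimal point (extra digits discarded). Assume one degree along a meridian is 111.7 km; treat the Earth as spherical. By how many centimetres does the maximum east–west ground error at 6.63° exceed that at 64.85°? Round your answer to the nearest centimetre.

6 centimetres

Truncating at 6 decimal places can drop up to a full unit in the last place, so the longitude may be off by as much as 1e-06°.
At 6.63°: 1e-06° × 111700 × cos 6.63° = 1e-06 × 111700 × 0.9933 ≈ 0.11095 m.
Error at 64.85° = 1e-06° × 111700 × cos 64.85° ≈ 0.1117 × 0.4250 = 0.047471 m.
Difference: 0.11095 − 0.047471 = 0.063482 m.
That is 0.0634817 m = 6.3482 cm.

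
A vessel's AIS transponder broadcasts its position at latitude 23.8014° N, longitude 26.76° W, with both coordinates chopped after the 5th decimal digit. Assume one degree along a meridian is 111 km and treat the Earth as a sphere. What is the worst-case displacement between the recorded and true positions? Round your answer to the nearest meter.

2 meters

Truncating at 5 decimal places can drop up to a full unit in the last place, so each coordinate may be off by as much as 1e-05°.
N–S: 1e-05° × 111000 m/° = 1.11 m.
Longitude error → 1e-05 × 111000 × cos 23.8014° = 1e-05 × 111000 × 0.9149 ≈ 1.01559 m.
Worst case both components are at the extreme and orthogonal: √(1.11² + 1.01559²) ≈ 1.5045 m.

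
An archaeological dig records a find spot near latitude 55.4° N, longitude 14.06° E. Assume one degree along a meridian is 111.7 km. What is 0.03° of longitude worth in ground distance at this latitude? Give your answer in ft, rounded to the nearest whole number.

6243 ft

At 55.4° a degree of longitude is 111700 × cos 55.4° ≈ 63428.1 m, so 0.03° corresponds to 1902.84 m.
Converting: 1902.84 m × 3.2808 ft/m ≈ 6242.9 ft.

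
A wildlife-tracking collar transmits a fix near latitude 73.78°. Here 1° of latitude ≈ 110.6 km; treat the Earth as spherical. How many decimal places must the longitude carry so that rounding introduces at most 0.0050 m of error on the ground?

7 decimal places

At 73.78° one degree of longitude covers 110600 × cos 73.78° ≈ 110600 × 0.2793 ≈ 30893.5 m.
Rounding to N decimal places gives at most 0.5 × 10⁻ᴺ degrees of error, i.e. 0.5 × 10⁻ᴺ × 30893.5 m.
Setting 15446.7 × 10⁻ᴺ ≤ 0.0050 gives 10ᴺ ≥ 3.089e+06, i.e. N ≥ 6.49.
So 7 decimal places suffice (0.00154 m); 6 would allow up to 0.0154 m.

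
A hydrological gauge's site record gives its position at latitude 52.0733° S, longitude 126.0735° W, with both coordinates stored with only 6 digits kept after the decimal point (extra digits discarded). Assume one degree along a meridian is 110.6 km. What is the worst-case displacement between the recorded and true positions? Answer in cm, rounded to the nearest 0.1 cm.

13.0 cm

Truncating at 6 decimal places can drop up to a full unit in the last place, so each coordinate may be off by as much as 1e-06°.
N–S: 1e-06° × 110600 m/° = 0.1106 m.
Longitude error → 1e-06 × 110600 × cos 52.0733° = 1e-06 × 110600 × 0.6147 ≈ 0.0679806 m.
Combining orthogonally: (0.1106² + 0.0679806²)^½ ≈ 0.129822 m.
That is 0.129822 m = 12.982 cm.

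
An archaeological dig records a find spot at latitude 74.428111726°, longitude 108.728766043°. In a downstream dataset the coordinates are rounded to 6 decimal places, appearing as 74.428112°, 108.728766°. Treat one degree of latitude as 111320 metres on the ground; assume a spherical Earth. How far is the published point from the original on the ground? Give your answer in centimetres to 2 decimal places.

3.05 centimetres

Δlat = 74.428111726 − 74.428112 = -0.000000274°; Δlon = 108.728766043 − 108.728766 = +0.000000043°.
N–S: -0.000000274° × 111320 m/° = -0.0305017 m.
E–W at 74.4281°: 0.000000043° × 111320 × cos 74.4281° = 0.000000043 × 111320 × 0.2684 ≈ 0.00128499 m.
Hypotenuse of the two orthogonal shifts: √(0.0305017² + 0.00128499²) = 0.0305287 m.
That is 0.0305287 m = 3.0529 cm.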